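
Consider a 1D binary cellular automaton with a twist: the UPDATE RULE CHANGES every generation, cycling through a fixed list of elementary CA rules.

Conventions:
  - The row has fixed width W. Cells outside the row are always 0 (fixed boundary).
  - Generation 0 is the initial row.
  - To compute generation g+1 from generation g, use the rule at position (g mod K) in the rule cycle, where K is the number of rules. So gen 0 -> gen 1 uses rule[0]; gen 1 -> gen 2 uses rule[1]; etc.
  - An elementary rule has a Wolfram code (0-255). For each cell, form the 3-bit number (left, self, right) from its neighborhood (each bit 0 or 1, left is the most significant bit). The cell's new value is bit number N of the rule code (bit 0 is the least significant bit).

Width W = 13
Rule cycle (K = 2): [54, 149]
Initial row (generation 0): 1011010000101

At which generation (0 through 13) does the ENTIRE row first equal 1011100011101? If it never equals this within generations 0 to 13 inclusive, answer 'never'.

Answer: never

Derivation:
Gen 0: 1011010000101
Gen 1 (rule 54): 1100111001111
Gen 2 (rule 149): 0010010100110
Gen 3 (rule 54): 0111111111001
Gen 4 (rule 149): 0011111110101
Gen 5 (rule 54): 0100000001111
Gen 6 (rule 149): 0111111100110
Gen 7 (rule 54): 1000000011001
Gen 8 (rule 149): 1111111000101
Gen 9 (rule 54): 0000000101111
Gen 10 (rule 149): 1111110100110
Gen 11 (rule 54): 0000001111001
Gen 12 (rule 149): 1111100110101
Gen 13 (rule 54): 0000011001111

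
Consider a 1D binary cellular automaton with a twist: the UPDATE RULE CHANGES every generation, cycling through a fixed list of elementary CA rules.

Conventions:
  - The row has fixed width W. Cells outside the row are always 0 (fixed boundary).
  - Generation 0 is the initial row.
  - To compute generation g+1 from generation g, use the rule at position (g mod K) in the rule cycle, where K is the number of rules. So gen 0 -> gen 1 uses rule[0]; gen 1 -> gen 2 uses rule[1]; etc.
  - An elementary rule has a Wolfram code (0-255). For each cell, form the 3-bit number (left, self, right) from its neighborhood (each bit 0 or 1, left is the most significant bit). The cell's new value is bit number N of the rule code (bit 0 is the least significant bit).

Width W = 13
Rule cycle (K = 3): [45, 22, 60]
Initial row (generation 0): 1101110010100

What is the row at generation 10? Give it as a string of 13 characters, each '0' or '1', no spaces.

Answer: 1111101011111

Derivation:
Gen 0: 1101110010100
Gen 1 (rule 45): 1011000011101
Gen 2 (rule 22): 1000100100001
Gen 3 (rule 60): 1100110110001
Gen 4 (rule 45): 1000101100101
Gen 5 (rule 22): 1101100011101
Gen 6 (rule 60): 1011010010011
Gen 7 (rule 45): 1110110010010
Gen 8 (rule 22): 0000001111111
Gen 9 (rule 60): 0000001000000
Gen 10 (rule 45): 1111101011111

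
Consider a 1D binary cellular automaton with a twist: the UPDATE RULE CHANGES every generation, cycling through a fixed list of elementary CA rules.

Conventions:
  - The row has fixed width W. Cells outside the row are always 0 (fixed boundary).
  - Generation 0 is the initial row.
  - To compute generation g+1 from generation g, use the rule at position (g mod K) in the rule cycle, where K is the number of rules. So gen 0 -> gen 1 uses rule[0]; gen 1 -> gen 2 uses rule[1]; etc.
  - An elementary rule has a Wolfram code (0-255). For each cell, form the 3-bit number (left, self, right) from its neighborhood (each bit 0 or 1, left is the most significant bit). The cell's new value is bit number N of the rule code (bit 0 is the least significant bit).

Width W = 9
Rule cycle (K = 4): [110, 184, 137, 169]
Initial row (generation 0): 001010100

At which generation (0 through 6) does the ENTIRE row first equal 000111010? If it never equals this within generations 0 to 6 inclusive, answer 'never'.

Gen 0: 001010100
Gen 1 (rule 110): 011111100
Gen 2 (rule 184): 011111010
Gen 3 (rule 137): 011110000
Gen 4 (rule 169): 011100111
Gen 5 (rule 110): 110101101
Gen 6 (rule 184): 101011010

Answer: never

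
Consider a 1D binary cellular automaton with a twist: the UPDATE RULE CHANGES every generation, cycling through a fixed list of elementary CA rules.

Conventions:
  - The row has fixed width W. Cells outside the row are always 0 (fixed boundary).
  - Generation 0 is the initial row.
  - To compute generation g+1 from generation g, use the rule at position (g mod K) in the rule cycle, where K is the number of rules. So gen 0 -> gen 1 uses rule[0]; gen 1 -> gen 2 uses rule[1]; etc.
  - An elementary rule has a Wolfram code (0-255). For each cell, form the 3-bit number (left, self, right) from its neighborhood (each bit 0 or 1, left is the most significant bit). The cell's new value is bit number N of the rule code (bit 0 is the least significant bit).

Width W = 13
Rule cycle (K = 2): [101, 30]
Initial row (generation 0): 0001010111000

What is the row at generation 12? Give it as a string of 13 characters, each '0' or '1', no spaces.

Answer: 1000011101011

Derivation:
Gen 0: 0001010111000
Gen 1 (rule 101): 1101111001011
Gen 2 (rule 30): 1001000111010
Gen 3 (rule 101): 1001010001110
Gen 4 (rule 30): 1111011011001
Gen 5 (rule 101): 0001101101001
Gen 6 (rule 30): 0011001001111
Gen 7 (rule 101): 1001001000001
Gen 8 (rule 30): 1111111100011
Gen 9 (rule 101): 0000000101001
Gen 10 (rule 30): 0000001101111
Gen 11 (rule 101): 1111100110001
Gen 12 (rule 30): 1000011101011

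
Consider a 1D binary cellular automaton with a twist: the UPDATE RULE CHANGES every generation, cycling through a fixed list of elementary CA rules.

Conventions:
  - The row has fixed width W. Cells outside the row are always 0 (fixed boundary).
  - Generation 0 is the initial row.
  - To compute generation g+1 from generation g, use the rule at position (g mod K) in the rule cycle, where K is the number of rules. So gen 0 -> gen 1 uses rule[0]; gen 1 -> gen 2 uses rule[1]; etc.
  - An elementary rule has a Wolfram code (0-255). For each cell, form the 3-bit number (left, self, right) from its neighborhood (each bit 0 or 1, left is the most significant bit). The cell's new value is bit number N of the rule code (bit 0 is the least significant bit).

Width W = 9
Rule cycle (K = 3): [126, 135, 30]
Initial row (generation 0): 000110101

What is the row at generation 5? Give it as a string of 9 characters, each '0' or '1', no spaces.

Answer: 011100100

Derivation:
Gen 0: 000110101
Gen 1 (rule 126): 001111111
Gen 2 (rule 135): 110111110
Gen 3 (rule 30): 100100001
Gen 4 (rule 126): 111110011
Gen 5 (rule 135): 011100100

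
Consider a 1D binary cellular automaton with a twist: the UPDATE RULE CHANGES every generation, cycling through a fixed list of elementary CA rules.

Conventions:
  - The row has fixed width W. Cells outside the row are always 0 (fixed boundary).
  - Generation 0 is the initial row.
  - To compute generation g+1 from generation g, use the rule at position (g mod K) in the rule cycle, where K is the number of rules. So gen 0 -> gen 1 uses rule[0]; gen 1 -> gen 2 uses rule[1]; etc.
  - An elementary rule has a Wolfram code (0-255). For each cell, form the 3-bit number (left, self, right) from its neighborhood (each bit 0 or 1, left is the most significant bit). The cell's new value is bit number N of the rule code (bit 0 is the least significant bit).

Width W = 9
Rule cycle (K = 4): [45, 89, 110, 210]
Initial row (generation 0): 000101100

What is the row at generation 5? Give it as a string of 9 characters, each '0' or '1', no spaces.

Gen 0: 000101100
Gen 1 (rule 45): 110111001
Gen 2 (rule 89): 110101100
Gen 3 (rule 110): 111111100
Gen 4 (rule 210): 011111110
Gen 5 (rule 45): 010000000

Answer: 010000000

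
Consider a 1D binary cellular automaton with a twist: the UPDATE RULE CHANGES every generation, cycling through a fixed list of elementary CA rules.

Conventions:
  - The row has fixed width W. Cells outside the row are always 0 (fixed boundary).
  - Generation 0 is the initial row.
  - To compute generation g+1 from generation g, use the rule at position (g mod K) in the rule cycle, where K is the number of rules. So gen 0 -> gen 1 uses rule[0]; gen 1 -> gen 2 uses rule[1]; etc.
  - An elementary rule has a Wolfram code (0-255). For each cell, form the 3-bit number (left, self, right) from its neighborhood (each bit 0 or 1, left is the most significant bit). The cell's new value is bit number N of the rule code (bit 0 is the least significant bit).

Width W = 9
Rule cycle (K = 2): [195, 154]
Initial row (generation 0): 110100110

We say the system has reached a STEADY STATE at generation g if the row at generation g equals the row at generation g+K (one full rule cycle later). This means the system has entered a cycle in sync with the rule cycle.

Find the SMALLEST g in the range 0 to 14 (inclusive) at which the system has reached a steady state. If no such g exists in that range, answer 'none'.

Gen 0: 110100110
Gen 1 (rule 195): 010001010
Gen 2 (rule 154): 101010001
Gen 3 (rule 195): 000000110
Gen 4 (rule 154): 000001101
Gen 5 (rule 195): 111110100
Gen 6 (rule 154): 111100010
Gen 7 (rule 195): 011101100
Gen 8 (rule 154): 111001010
Gen 9 (rule 195): 011010000
Gen 10 (rule 154): 110001000
Gen 11 (rule 195): 010110011
Gen 12 (rule 154): 100101110
Gen 13 (rule 195): 001000110
Gen 14 (rule 154): 010101101
Gen 15 (rule 195): 100000100
Gen 16 (rule 154): 010001010

Answer: none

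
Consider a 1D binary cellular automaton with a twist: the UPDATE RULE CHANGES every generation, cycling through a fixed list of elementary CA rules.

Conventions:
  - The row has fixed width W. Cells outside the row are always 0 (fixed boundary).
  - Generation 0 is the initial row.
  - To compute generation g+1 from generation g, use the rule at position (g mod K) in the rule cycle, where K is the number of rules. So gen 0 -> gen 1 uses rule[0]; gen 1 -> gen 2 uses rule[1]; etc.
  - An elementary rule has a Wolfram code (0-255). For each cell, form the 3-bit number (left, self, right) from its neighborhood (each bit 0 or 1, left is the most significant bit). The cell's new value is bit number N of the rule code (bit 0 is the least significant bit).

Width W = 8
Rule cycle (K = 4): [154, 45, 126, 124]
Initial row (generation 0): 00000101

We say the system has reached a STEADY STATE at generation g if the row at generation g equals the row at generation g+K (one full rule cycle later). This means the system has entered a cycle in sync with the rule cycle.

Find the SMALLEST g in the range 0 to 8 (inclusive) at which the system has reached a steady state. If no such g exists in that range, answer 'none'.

Gen 0: 00000101
Gen 1 (rule 154): 00001000
Gen 2 (rule 45): 11101011
Gen 3 (rule 126): 10111111
Gen 4 (rule 124): 11100001
Gen 5 (rule 154): 11010010
Gen 6 (rule 45): 10110010
Gen 7 (rule 126): 11111111
Gen 8 (rule 124): 10000001
Gen 9 (rule 154): 01000010
Gen 10 (rule 45): 01011010
Gen 11 (rule 126): 11111111
Gen 12 (rule 124): 10000001

Answer: 7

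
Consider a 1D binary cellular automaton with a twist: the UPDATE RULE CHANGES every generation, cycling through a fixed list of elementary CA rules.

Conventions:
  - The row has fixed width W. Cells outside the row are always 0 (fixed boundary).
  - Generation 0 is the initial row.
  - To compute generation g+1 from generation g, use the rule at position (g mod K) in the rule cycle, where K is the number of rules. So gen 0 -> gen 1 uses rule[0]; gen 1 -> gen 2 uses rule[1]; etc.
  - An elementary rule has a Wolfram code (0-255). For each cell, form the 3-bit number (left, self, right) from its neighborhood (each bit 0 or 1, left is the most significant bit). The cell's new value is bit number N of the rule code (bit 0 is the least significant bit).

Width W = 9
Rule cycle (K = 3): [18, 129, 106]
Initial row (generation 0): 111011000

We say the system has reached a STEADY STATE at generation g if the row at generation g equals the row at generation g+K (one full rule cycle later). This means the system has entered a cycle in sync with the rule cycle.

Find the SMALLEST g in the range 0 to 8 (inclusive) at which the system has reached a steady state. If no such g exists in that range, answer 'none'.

Gen 0: 111011000
Gen 1 (rule 18): 000000100
Gen 2 (rule 129): 111110001
Gen 3 (rule 106): 100010010
Gen 4 (rule 18): 010101101
Gen 5 (rule 129): 000000000
Gen 6 (rule 106): 000000000
Gen 7 (rule 18): 000000000
Gen 8 (rule 129): 111111111
Gen 9 (rule 106): 100000001
Gen 10 (rule 18): 010000010
Gen 11 (rule 129): 000111000

Answer: none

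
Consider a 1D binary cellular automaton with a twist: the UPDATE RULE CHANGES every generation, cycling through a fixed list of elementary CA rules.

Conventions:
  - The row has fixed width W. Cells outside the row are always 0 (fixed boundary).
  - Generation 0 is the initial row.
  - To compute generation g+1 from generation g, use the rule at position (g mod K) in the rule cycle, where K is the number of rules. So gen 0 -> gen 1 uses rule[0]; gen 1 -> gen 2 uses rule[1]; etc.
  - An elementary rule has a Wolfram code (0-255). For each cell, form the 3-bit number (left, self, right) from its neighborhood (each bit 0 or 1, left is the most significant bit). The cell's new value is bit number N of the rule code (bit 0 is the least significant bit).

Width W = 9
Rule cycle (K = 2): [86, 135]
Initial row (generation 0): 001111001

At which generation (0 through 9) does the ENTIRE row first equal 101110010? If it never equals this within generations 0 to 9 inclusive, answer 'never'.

Gen 0: 001111001
Gen 1 (rule 86): 010001111
Gen 2 (rule 135): 110110110
Gen 3 (rule 86): 010010011
Gen 4 (rule 135): 110110100
Gen 5 (rule 86): 010010110
Gen 6 (rule 135): 110110000
Gen 7 (rule 86): 010011000
Gen 8 (rule 135): 110100011
Gen 9 (rule 86): 010110101

Answer: never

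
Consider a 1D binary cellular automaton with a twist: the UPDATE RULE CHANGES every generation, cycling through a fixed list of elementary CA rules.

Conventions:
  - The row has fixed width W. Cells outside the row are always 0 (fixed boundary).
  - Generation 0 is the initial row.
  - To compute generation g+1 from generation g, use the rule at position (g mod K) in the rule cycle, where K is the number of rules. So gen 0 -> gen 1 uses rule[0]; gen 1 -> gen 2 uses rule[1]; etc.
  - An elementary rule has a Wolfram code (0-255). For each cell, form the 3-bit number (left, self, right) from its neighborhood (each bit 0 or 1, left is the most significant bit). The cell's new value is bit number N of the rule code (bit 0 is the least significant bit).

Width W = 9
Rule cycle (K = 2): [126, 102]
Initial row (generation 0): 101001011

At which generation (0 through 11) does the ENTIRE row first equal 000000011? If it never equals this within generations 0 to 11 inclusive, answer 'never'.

Gen 0: 101001011
Gen 1 (rule 126): 111111111
Gen 2 (rule 102): 000000001
Gen 3 (rule 126): 000000011
Gen 4 (rule 102): 000000101
Gen 5 (rule 126): 000001111
Gen 6 (rule 102): 000010001
Gen 7 (rule 126): 000111011
Gen 8 (rule 102): 001001101
Gen 9 (rule 126): 011111111
Gen 10 (rule 102): 100000001
Gen 11 (rule 126): 110000011

Answer: 3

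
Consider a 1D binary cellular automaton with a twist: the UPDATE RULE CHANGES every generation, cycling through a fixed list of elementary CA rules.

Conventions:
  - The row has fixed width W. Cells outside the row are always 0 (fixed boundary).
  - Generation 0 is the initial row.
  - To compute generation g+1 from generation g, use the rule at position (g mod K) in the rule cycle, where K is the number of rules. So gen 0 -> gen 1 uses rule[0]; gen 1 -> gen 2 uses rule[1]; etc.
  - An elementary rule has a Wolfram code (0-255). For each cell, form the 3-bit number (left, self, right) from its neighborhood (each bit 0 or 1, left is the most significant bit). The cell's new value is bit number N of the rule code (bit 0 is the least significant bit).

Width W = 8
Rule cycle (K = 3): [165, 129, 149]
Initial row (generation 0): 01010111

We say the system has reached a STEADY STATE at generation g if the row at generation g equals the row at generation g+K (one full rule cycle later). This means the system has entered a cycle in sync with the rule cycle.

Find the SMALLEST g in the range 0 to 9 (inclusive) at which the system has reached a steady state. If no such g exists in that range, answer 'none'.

Gen 0: 01010111
Gen 1 (rule 165): 01111010
Gen 2 (rule 129): 00110000
Gen 3 (rule 149): 10001111
Gen 4 (rule 165): 10100110
Gen 5 (rule 129): 00000000
Gen 6 (rule 149): 11111111
Gen 7 (rule 165): 01111110
Gen 8 (rule 129): 00111100
Gen 9 (rule 149): 10011011
Gen 10 (rule 165): 10000100
Gen 11 (rule 129): 00110001
Gen 12 (rule 149): 10001101

Answer: none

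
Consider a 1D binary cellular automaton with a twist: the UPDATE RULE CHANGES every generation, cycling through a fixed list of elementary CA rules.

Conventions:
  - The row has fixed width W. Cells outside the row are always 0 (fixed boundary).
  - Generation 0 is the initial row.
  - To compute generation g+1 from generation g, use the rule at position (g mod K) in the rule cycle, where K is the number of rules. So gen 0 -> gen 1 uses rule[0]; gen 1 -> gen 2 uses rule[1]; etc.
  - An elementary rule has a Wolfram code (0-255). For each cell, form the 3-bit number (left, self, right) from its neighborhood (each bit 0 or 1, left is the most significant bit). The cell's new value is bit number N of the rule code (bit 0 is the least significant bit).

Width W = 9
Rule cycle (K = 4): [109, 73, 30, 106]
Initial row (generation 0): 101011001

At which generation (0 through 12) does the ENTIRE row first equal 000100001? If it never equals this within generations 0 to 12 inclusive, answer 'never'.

Answer: never

Derivation:
Gen 0: 101011001
Gen 1 (rule 109): 111111001
Gen 2 (rule 73): 100001000
Gen 3 (rule 30): 110011100
Gen 4 (rule 106): 110110100
Gen 5 (rule 109): 111111101
Gen 6 (rule 73): 100000100
Gen 7 (rule 30): 110001110
Gen 8 (rule 106): 110011010
Gen 9 (rule 109): 110011110
Gen 10 (rule 73): 110010010
Gen 11 (rule 30): 101111111
Gen 12 (rule 106): 011000001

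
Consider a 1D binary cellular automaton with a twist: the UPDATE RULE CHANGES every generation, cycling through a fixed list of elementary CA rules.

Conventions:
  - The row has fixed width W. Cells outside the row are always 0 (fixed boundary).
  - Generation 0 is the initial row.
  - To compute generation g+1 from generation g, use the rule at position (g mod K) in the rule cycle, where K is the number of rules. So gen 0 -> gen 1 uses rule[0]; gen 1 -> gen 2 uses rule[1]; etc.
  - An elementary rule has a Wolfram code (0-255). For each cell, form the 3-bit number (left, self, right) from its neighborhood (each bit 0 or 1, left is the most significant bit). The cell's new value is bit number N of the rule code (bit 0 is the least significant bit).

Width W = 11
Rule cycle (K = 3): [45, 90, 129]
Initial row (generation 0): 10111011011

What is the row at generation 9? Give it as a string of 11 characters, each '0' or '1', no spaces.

Answer: 00111000111

Derivation:
Gen 0: 10111011011
Gen 1 (rule 45): 11100110110
Gen 2 (rule 90): 10111110111
Gen 3 (rule 129): 00011100010
Gen 4 (rule 45): 11010001010
Gen 5 (rule 90): 11001010001
Gen 6 (rule 129): 00000000100
Gen 7 (rule 45): 11111110101
Gen 8 (rule 90): 10000010000
Gen 9 (rule 129): 00111000111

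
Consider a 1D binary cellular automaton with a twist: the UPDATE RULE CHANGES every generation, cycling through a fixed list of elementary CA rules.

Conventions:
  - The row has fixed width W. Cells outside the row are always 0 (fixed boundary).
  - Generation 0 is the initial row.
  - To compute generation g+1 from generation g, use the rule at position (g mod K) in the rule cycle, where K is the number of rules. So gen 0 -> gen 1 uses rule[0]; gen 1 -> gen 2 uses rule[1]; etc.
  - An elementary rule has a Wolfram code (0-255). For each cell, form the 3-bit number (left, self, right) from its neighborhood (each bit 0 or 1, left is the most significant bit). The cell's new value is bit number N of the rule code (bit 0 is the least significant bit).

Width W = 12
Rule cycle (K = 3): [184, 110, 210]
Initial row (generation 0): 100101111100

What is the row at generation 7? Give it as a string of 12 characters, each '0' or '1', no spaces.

Answer: 011111110100

Derivation:
Gen 0: 100101111100
Gen 1 (rule 184): 010011111010
Gen 2 (rule 110): 110110001110
Gen 3 (rule 210): 010011010111
Gen 4 (rule 184): 001010101110
Gen 5 (rule 110): 011111111010
Gen 6 (rule 210): 101111111001
Gen 7 (rule 184): 011111110100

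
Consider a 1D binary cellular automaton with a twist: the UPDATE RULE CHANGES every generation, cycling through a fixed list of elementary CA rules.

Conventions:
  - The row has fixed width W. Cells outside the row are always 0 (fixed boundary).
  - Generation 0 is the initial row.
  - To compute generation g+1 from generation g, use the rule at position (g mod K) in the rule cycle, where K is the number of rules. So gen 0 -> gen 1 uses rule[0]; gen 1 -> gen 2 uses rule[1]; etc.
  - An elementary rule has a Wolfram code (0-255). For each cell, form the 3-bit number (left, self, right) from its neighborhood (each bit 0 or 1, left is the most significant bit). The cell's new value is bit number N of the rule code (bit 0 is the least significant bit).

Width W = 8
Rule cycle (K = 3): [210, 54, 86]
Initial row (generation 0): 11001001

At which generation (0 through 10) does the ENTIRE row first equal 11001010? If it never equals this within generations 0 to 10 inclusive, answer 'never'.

Gen 0: 11001001
Gen 1 (rule 210): 01110110
Gen 2 (rule 54): 10001001
Gen 3 (rule 86): 11011111
Gen 4 (rule 210): 01001111
Gen 5 (rule 54): 11110000
Gen 6 (rule 86): 00011000
Gen 7 (rule 210): 00101100
Gen 8 (rule 54): 01110010
Gen 9 (rule 86): 10011111
Gen 10 (rule 210): 01101111

Answer: never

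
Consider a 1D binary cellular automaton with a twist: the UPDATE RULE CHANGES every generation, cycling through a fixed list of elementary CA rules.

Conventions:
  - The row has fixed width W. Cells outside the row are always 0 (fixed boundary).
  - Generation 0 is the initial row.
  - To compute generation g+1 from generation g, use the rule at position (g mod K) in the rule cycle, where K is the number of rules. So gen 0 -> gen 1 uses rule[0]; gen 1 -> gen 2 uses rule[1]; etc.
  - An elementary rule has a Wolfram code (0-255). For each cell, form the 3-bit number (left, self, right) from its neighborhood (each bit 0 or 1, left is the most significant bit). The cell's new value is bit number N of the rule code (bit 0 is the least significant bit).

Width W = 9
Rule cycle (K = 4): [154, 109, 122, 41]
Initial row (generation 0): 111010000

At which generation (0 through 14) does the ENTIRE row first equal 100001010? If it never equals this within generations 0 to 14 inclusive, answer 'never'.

Answer: never

Derivation:
Gen 0: 111010000
Gen 1 (rule 154): 110001000
Gen 2 (rule 109): 110101011
Gen 3 (rule 122): 111010111
Gen 4 (rule 41): 100101100
Gen 5 (rule 154): 011001010
Gen 6 (rule 109): 011001110
Gen 7 (rule 122): 111111011
Gen 8 (rule 41): 100000110
Gen 9 (rule 154): 010001101
Gen 10 (rule 109): 010101111
Gen 11 (rule 122): 101011001
Gen 12 (rule 41): 010110000
Gen 13 (rule 154): 100101000
Gen 14 (rule 109): 100111011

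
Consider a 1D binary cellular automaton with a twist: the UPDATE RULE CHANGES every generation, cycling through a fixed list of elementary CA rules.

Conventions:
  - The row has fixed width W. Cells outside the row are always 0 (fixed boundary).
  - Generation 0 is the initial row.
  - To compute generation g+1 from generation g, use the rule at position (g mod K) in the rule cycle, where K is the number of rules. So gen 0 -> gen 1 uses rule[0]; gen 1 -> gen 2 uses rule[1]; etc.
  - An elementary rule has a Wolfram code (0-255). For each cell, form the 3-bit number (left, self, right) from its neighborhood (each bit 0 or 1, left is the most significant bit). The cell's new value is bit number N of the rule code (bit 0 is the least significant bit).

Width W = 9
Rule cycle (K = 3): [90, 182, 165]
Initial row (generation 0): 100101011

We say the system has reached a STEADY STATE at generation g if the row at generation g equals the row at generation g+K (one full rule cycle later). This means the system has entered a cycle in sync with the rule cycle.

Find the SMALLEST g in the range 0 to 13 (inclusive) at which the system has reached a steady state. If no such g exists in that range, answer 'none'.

Gen 0: 100101011
Gen 1 (rule 90): 011000011
Gen 2 (rule 182): 100100100
Gen 3 (rule 165): 100100101
Gen 4 (rule 90): 011011000
Gen 5 (rule 182): 100100100
Gen 6 (rule 165): 100100101
Gen 7 (rule 90): 011011000
Gen 8 (rule 182): 100100100
Gen 9 (rule 165): 100100101
Gen 10 (rule 90): 011011000
Gen 11 (rule 182): 100100100
Gen 12 (rule 165): 100100101
Gen 13 (rule 90): 011011000
Gen 14 (rule 182): 100100100
Gen 15 (rule 165): 100100101
Gen 16 (rule 90): 011011000

Answer: 2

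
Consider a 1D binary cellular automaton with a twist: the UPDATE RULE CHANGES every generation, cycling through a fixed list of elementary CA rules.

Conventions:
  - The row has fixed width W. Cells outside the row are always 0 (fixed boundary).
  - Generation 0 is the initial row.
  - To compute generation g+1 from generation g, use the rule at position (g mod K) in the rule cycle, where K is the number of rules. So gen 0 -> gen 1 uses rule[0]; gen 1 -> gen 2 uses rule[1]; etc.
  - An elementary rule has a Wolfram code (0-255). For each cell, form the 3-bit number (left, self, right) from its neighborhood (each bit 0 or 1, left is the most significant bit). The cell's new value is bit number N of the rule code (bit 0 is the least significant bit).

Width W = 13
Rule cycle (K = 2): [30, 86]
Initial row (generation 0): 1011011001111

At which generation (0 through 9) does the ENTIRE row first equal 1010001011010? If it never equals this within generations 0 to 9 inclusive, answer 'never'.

Gen 0: 1011011001111
Gen 1 (rule 30): 1010010111000
Gen 2 (rule 86): 1011110001100
Gen 3 (rule 30): 1010001011010
Gen 4 (rule 86): 1011011001011
Gen 5 (rule 30): 1010010111010
Gen 6 (rule 86): 1011110001011
Gen 7 (rule 30): 1010001011010
Gen 8 (rule 86): 1011011001011
Gen 9 (rule 30): 1010010111010

Answer: 3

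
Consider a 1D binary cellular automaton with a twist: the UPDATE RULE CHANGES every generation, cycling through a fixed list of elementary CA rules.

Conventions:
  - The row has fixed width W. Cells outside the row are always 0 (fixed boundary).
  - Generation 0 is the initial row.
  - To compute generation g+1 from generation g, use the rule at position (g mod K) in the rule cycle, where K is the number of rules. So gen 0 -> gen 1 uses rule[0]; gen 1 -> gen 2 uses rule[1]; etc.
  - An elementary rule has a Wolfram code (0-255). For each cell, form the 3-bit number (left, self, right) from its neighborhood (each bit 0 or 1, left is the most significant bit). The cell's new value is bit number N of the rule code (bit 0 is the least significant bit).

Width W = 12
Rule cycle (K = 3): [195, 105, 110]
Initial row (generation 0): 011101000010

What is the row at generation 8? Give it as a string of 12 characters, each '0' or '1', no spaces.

Answer: 101101100110

Derivation:
Gen 0: 011101000010
Gen 1 (rule 195): 101100011100
Gen 2 (rule 105): 011101010101
Gen 3 (rule 110): 110111111111
Gen 4 (rule 195): 010011111111
Gen 5 (rule 105): 000010000001
Gen 6 (rule 110): 000110000011
Gen 7 (rule 195): 111010111101
Gen 8 (rule 105): 101101100110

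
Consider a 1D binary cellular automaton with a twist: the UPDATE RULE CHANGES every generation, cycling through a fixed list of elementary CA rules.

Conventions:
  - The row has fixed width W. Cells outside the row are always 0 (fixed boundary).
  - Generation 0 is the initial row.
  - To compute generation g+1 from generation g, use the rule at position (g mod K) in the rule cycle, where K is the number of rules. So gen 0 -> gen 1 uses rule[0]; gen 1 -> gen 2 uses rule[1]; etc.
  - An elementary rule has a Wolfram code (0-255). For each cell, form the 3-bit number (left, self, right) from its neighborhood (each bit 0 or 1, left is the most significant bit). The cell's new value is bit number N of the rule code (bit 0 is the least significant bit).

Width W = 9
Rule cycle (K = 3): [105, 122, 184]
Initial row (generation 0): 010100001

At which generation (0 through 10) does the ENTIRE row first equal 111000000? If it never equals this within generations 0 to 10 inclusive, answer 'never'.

Answer: never

Derivation:
Gen 0: 010100001
Gen 1 (rule 105): 001001100
Gen 2 (rule 122): 010111110
Gen 3 (rule 184): 001111101
Gen 4 (rule 105): 101000110
Gen 5 (rule 122): 010101111
Gen 6 (rule 184): 001011110
Gen 7 (rule 105): 100110010
Gen 8 (rule 122): 011111101
Gen 9 (rule 184): 011111010
Gen 10 (rule 105): 010001100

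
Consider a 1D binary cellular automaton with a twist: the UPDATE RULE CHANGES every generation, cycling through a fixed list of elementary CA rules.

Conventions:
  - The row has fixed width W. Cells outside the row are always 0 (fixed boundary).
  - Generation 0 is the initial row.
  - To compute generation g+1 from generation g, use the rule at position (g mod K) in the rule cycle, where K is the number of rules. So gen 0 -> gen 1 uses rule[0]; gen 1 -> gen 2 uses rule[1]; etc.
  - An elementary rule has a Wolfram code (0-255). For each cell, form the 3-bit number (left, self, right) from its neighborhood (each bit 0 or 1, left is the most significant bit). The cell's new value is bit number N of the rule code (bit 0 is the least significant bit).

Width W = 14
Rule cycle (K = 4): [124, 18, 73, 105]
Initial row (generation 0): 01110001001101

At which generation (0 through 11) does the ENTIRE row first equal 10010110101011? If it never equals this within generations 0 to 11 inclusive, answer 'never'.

Gen 0: 01110001001101
Gen 1 (rule 124): 01011001101111
Gen 2 (rule 18): 10000110000000
Gen 3 (rule 73): 00110110111111
Gen 4 (rule 105): 10111111100001
Gen 5 (rule 124): 11100000110001
Gen 6 (rule 18): 00010001001010
Gen 7 (rule 73): 11000100000000
Gen 8 (rule 105): 11010001111111
Gen 9 (rule 124): 11111001000001
Gen 10 (rule 18): 00000110100010
Gen 11 (rule 73): 11110110001000

Answer: never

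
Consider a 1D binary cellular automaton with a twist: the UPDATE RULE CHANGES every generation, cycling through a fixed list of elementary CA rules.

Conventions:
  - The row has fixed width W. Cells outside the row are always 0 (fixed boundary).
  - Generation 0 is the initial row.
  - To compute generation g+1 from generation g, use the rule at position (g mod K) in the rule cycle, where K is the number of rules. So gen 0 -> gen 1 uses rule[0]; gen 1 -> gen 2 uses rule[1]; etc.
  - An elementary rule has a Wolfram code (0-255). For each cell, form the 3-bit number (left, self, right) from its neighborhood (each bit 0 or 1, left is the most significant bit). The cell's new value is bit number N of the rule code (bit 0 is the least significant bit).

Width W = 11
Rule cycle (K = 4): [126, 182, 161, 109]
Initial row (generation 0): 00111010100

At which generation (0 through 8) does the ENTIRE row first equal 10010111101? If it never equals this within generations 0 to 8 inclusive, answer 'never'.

Gen 0: 00111010100
Gen 1 (rule 126): 01101111110
Gen 2 (rule 182): 10010111101
Gen 3 (rule 161): 00001011010
Gen 4 (rule 109): 11101111110
Gen 5 (rule 126): 10111000011
Gen 6 (rule 182): 11010100100
Gen 7 (rule 161): 00101000001
Gen 8 (rule 109): 10111011101

Answer: 2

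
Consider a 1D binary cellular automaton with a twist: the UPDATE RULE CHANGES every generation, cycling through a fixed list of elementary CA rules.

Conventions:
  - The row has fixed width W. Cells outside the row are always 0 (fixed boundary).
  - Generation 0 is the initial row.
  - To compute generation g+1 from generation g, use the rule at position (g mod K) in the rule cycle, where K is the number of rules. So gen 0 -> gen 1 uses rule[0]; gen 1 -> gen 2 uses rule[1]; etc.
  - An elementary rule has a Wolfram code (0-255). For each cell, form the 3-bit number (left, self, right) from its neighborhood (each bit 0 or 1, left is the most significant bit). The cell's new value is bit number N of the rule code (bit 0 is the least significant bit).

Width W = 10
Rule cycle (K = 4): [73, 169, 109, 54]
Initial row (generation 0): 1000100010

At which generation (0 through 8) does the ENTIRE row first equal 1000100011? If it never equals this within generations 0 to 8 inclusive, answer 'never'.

Answer: 2

Derivation:
Gen 0: 1000100010
Gen 1 (rule 73): 0010001000
Gen 2 (rule 169): 1000100011
Gen 3 (rule 109): 1010101011
Gen 4 (rule 54): 1111111100
Gen 5 (rule 73): 1000000101
Gen 6 (rule 169): 0011110010
Gen 7 (rule 109): 1010010010
Gen 8 (rule 54): 1111111111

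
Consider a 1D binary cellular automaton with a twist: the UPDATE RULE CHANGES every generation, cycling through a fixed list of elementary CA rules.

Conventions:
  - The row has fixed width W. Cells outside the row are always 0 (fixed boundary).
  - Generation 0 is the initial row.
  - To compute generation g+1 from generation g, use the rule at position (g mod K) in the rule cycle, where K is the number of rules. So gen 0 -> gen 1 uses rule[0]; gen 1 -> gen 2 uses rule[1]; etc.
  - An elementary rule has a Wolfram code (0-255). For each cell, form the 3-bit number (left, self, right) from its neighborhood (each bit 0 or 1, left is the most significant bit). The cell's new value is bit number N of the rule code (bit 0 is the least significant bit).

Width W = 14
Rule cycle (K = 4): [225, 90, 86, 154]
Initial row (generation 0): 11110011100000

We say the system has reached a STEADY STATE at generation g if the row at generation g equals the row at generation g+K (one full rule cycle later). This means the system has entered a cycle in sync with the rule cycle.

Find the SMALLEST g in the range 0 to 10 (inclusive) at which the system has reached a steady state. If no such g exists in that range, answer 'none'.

Answer: none

Derivation:
Gen 0: 11110011100000
Gen 1 (rule 225): 01110001101111
Gen 2 (rule 90): 11011011101001
Gen 3 (rule 86): 01001000101111
Gen 4 (rule 154): 10110101001110
Gen 5 (rule 225): 01011010000110
Gen 6 (rule 90): 10011001001111
Gen 7 (rule 86): 11101111110001
Gen 8 (rule 154): 11001111101010
Gen 9 (rule 225): 01000111110100
Gen 10 (rule 90): 10101100010010
Gen 11 (rule 86): 10100110111111
Gen 12 (rule 154): 00011100111110
Gen 13 (rule 225): 11001100011110
Gen 14 (rule 90): 11111110110011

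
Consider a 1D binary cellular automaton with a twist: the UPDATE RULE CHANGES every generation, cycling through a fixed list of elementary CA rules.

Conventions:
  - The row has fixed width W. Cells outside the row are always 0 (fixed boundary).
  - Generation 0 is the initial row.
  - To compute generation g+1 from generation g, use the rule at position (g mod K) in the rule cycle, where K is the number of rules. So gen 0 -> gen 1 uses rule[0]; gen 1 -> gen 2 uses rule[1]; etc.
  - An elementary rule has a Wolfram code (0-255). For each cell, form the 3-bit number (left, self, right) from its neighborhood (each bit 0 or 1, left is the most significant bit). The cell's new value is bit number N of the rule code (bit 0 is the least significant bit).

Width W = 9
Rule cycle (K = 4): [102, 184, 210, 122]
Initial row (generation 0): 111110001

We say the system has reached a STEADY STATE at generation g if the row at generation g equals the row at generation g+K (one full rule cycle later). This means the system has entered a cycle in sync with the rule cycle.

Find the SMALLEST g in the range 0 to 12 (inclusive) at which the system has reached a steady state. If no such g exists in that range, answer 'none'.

Gen 0: 111110001
Gen 1 (rule 102): 000010011
Gen 2 (rule 184): 000001010
Gen 3 (rule 210): 000010001
Gen 4 (rule 122): 000101010
Gen 5 (rule 102): 001111110
Gen 6 (rule 184): 001111101
Gen 7 (rule 210): 010111100
Gen 8 (rule 122): 101100110
Gen 9 (rule 102): 110101010
Gen 10 (rule 184): 101010101
Gen 11 (rule 210): 000000000
Gen 12 (rule 122): 000000000
Gen 13 (rule 102): 000000000
Gen 14 (rule 184): 000000000
Gen 15 (rule 210): 000000000
Gen 16 (rule 122): 000000000

Answer: 11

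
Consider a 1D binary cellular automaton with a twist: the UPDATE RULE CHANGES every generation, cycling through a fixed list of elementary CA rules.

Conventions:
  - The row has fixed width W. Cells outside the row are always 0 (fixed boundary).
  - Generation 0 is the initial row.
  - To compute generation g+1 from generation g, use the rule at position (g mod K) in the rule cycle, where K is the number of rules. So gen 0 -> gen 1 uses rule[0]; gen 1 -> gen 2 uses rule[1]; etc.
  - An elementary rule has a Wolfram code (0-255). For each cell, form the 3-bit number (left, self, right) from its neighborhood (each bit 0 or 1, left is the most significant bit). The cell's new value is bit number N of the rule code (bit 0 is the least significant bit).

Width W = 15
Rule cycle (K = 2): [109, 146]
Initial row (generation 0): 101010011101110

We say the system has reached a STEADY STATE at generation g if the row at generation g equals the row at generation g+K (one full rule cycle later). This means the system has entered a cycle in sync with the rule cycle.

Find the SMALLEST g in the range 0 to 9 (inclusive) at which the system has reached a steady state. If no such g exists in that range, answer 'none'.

Gen 0: 101010011101110
Gen 1 (rule 109): 111110010111010
Gen 2 (rule 146): 011101100010001
Gen 3 (rule 109): 010111101010101
Gen 4 (rule 146): 100011000000000
Gen 5 (rule 109): 101011011111111
Gen 6 (rule 146): 000000001111110
Gen 7 (rule 109): 111111101000010
Gen 8 (rule 146): 011111000100101
Gen 9 (rule 109): 010001010100111
Gen 10 (rule 146): 101010000011010
Gen 11 (rule 109): 111110111011110

Answer: none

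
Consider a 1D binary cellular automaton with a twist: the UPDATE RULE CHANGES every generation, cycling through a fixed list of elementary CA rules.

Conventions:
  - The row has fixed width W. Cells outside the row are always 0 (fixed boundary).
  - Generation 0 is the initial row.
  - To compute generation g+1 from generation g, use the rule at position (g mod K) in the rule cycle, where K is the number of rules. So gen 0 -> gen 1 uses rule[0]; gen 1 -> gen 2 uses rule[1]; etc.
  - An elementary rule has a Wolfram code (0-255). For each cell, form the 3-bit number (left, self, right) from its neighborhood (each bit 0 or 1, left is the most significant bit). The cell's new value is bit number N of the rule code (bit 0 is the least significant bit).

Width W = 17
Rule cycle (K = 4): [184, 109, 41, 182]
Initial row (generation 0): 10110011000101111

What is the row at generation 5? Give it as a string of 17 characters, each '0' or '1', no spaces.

Gen 0: 10110011000101111
Gen 1 (rule 184): 01101010100011110
Gen 2 (rule 109): 01111111101010010
Gen 3 (rule 41): 01000000010100000
Gen 4 (rule 182): 11100000111110000
Gen 5 (rule 184): 11010000111101000

Answer: 11010000111101000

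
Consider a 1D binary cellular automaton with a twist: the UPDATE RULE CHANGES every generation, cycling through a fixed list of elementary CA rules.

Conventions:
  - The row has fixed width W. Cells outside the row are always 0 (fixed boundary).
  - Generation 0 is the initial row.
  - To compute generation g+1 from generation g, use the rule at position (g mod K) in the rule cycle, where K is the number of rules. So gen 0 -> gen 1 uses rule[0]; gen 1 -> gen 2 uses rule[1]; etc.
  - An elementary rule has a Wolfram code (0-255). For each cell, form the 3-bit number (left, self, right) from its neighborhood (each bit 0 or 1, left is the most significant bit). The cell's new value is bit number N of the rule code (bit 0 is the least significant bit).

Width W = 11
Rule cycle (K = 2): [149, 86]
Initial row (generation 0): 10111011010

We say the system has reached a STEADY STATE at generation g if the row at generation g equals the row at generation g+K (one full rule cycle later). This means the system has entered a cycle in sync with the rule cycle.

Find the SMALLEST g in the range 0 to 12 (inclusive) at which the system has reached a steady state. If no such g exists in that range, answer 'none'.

Gen 0: 10111011010
Gen 1 (rule 149): 10010000011
Gen 2 (rule 86): 11111000101
Gen 3 (rule 149): 01110110101
Gen 4 (rule 86): 10010010101
Gen 5 (rule 149): 11011010101
Gen 6 (rule 86): 01001010101
Gen 7 (rule 149): 01101010101
Gen 8 (rule 86): 10101010101
Gen 9 (rule 149): 10101010101
Gen 10 (rule 86): 10101010101
Gen 11 (rule 149): 10101010101
Gen 12 (rule 86): 10101010101
Gen 13 (rule 149): 10101010101
Gen 14 (rule 86): 10101010101

Answer: 8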